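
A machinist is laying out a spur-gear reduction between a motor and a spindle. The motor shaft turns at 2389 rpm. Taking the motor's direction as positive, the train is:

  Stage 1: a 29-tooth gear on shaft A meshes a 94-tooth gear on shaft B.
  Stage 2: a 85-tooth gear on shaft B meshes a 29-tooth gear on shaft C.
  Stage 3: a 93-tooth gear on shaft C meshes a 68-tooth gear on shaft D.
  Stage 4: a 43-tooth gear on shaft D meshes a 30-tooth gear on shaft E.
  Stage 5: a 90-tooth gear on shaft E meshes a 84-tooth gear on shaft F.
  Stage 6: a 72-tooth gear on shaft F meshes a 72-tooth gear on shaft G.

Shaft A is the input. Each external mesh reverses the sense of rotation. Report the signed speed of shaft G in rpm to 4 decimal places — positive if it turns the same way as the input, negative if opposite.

+4537.2393 rpm (same as input, |ω| = 4537.2393 rpm)

Stage 1 [29T→94T]: ω = 2389.0000×29/94 = 737.0319 rpm, dir flips to −; running = −737.0319
Stage 2 [85T→29T]: ω = 737.0319×85/29 = 2160.2660 rpm, dir flips to +; running = +2160.2660
Stage 3 [93T→68T]: ω = 2160.2660×93/68 = 2954.4814 rpm, dir flips to −; running = −2954.4814
Stage 4 [43T→30T]: ω = 2954.4814×43/30 = 4234.7566 rpm, dir flips to +; running = +4234.7566
Stage 5 [90T→84T]: ω = 4234.7566×90/84 = 4537.2393 rpm, dir flips to −; running = −4537.2393
Stage 6 [72T→72T]: ω = 4537.2393×72/72 = 4537.2393 rpm, dir flips to +; running = +4537.2393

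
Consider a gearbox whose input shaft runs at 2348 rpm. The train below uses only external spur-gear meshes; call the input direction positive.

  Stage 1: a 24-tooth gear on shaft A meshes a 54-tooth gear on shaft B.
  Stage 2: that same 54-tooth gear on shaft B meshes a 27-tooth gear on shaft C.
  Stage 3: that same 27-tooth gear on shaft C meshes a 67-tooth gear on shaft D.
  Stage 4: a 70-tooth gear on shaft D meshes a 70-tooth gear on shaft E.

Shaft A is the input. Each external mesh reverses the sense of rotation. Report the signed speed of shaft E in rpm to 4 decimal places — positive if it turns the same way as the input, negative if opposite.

Stage 1 [24T→54T]: ω = 2348.0000×24/54 = 1043.5556 rpm, dir flips to −; running = −1043.5556
Stage 2 [54T→27T]: ω = 1043.5556×54/27 = 2087.1111 rpm, dir flips to +; running = +2087.1111
Stage 3 [27T→67T]: ω = 2087.1111×27/67 = 841.0746 rpm, dir flips to −; running = −841.0746
Stage 4 [70T→70T]: ω = 841.0746×70/70 = 841.0746 rpm, dir flips to +; running = +841.0746

+841.0746 rpm (same as input, |ω| = 841.0746 rpm)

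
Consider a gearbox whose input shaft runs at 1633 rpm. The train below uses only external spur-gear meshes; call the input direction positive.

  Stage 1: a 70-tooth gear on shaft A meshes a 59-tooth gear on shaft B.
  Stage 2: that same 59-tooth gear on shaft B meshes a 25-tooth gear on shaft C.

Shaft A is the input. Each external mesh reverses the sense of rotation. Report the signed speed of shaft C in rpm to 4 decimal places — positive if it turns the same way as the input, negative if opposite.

+4572.4000 rpm (same as input, |ω| = 4572.4000 rpm)

Stage 1 [70T→59T]: ω = 1633.0000×70/59 = 1937.4576 rpm, dir flips to −; running = −1937.4576
Stage 2 [59T→25T]: ω = 1937.4576×59/25 = 4572.4000 rpm, dir flips to +; running = +4572.4000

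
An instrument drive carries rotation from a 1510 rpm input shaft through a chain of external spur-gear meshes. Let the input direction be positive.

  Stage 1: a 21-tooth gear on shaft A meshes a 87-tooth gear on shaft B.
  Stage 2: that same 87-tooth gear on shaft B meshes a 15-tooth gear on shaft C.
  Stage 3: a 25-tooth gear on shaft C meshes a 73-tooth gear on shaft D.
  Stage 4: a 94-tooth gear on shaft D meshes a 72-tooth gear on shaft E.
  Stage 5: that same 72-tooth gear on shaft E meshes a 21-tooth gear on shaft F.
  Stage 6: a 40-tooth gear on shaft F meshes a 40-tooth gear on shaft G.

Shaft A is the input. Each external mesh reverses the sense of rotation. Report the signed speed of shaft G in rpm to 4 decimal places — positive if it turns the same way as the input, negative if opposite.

Stage 1 [21T→87T]: ω = 1510.0000×21/87 = 364.4828 rpm, dir flips to −; running = −364.4828
Stage 2 [87T→15T]: ω = 364.4828×87/15 = 2114.0000 rpm, dir flips to +; running = +2114.0000
Stage 3 [25T→73T]: ω = 2114.0000×25/73 = 723.9726 rpm, dir flips to −; running = −723.9726
Stage 4 [94T→72T]: ω = 723.9726×94/72 = 945.1865 rpm, dir flips to +; running = +945.1865
Stage 5 [72T→21T]: ω = 945.1865×72/21 = 3240.6393 rpm, dir flips to −; running = −3240.6393
Stage 6 [40T→40T]: ω = 3240.6393×40/40 = 3240.6393 rpm, dir flips to +; running = +3240.6393

+3240.6393 rpm (same as input, |ω| = 3240.6393 rpm)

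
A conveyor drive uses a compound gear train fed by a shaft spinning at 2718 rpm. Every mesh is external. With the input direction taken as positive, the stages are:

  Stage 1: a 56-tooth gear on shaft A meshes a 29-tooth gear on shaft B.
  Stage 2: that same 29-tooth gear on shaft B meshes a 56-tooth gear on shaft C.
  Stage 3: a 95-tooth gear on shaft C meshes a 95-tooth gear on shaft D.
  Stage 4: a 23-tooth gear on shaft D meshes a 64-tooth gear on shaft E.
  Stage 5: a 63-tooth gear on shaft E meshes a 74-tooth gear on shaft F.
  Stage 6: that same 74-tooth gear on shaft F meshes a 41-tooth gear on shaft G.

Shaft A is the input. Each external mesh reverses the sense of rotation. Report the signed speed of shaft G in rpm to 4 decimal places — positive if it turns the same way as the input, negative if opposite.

+1500.9078 rpm (same as input, |ω| = 1500.9078 rpm)

Stage 1 [56T→29T]: ω = 2718.0000×56/29 = 5248.5517 rpm, dir flips to −; running = −5248.5517
Stage 2 [29T→56T]: ω = 5248.5517×29/56 = 2718.0000 rpm, dir flips to +; running = +2718.0000
Stage 3 [95T→95T]: ω = 2718.0000×95/95 = 2718.0000 rpm, dir flips to −; running = −2718.0000
Stage 4 [23T→64T]: ω = 2718.0000×23/64 = 976.7812 rpm, dir flips to +; running = +976.7812
Stage 5 [63T→74T]: ω = 976.7812×63/74 = 831.5840 rpm, dir flips to −; running = −831.5840
Stage 6 [74T→41T]: ω = 831.5840×74/41 = 1500.9078 rpm, dir flips to +; running = +1500.9078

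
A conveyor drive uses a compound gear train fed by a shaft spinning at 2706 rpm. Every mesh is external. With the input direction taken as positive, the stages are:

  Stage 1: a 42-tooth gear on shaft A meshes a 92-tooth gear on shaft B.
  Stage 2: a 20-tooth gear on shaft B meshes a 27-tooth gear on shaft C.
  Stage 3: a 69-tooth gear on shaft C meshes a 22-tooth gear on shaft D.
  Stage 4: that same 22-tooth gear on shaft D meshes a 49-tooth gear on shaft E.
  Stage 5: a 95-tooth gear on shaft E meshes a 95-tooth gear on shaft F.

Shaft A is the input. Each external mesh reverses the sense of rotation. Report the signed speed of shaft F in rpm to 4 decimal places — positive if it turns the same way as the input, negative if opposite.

-1288.5714 rpm (opposite to input, |ω| = 1288.5714 rpm)

Stage 1 [42T→92T]: ω = 2706.0000×42/92 = 1235.3478 rpm, dir flips to −; running = −1235.3478
Stage 2 [20T→27T]: ω = 1235.3478×20/27 = 915.0725 rpm, dir flips to +; running = +915.0725
Stage 3 [69T→22T]: ω = 915.0725×69/22 = 2870.0000 rpm, dir flips to −; running = −2870.0000
Stage 4 [22T→49T]: ω = 2870.0000×22/49 = 1288.5714 rpm, dir flips to +; running = +1288.5714
Stage 5 [95T→95T]: ω = 1288.5714×95/95 = 1288.5714 rpm, dir flips to −; running = −1288.5714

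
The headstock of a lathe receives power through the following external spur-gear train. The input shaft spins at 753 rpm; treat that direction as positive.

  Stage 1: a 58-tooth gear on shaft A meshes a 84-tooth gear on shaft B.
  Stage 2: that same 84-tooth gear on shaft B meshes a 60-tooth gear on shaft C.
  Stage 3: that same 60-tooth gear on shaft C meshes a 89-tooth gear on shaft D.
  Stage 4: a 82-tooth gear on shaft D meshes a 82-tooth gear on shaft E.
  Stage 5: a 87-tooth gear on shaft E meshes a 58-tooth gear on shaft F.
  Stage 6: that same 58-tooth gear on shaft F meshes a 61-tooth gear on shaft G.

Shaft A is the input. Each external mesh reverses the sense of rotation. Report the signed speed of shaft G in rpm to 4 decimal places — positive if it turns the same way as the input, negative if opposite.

+699.8781 rpm (same as input, |ω| = 699.8781 rpm)

Stage 1 [58T→84T]: ω = 753.0000×58/84 = 519.9286 rpm, dir flips to −; running = −519.9286
Stage 2 [84T→60T]: ω = 519.9286×84/60 = 727.9000 rpm, dir flips to +; running = +727.9000
Stage 3 [60T→89T]: ω = 727.9000×60/89 = 490.7191 rpm, dir flips to −; running = −490.7191
Stage 4 [82T→82T]: ω = 490.7191×82/82 = 490.7191 rpm, dir flips to +; running = +490.7191
Stage 5 [87T→58T]: ω = 490.7191×87/58 = 736.0787 rpm, dir flips to −; running = −736.0787
Stage 6 [58T→61T]: ω = 736.0787×58/61 = 699.8781 rpm, dir flips to +; running = +699.8781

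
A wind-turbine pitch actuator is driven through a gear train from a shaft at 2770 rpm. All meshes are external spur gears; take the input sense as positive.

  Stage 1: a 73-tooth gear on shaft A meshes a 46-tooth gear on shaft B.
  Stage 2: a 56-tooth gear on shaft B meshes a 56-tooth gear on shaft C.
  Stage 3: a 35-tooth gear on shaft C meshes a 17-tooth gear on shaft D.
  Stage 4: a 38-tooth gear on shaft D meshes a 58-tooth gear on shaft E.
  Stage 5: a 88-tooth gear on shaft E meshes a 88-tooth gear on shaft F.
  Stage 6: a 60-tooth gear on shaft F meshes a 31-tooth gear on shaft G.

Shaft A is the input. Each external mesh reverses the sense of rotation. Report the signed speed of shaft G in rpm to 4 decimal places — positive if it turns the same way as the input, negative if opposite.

+11476.4899 rpm (same as input, |ω| = 11476.4899 rpm)

Stage 1 [73T→46T]: ω = 2770.0000×73/46 = 4395.8696 rpm, dir flips to −; running = −4395.8696
Stage 2 [56T→56T]: ω = 4395.8696×56/56 = 4395.8696 rpm, dir flips to +; running = +4395.8696
Stage 3 [35T→17T]: ω = 4395.8696×35/17 = 9050.3197 rpm, dir flips to −; running = −9050.3197
Stage 4 [38T→58T]: ω = 9050.3197×38/58 = 5929.5198 rpm, dir flips to +; running = +5929.5198
Stage 5 [88T→88T]: ω = 5929.5198×88/88 = 5929.5198 rpm, dir flips to −; running = −5929.5198
Stage 6 [60T→31T]: ω = 5929.5198×60/31 = 11476.4899 rpm, dir flips to +; running = +11476.4899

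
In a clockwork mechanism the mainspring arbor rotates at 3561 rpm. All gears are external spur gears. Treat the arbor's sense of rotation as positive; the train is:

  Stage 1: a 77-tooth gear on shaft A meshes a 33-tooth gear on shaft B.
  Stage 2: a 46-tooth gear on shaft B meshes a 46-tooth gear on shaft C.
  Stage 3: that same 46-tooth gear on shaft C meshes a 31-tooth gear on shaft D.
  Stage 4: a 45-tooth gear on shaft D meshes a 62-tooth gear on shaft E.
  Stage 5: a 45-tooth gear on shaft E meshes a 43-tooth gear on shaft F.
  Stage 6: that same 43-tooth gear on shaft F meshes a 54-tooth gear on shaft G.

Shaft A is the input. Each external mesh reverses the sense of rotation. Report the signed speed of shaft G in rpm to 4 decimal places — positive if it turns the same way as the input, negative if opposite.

Stage 1 [77T→33T]: ω = 3561.0000×77/33 = 8309.0000 rpm, dir flips to −; running = −8309.0000
Stage 2 [46T→46T]: ω = 8309.0000×46/46 = 8309.0000 rpm, dir flips to +; running = +8309.0000
Stage 3 [46T→31T]: ω = 8309.0000×46/31 = 12329.4839 rpm, dir flips to −; running = −12329.4839
Stage 4 [45T→62T]: ω = 12329.4839×45/62 = 8948.8189 rpm, dir flips to +; running = +8948.8189
Stage 5 [45T→43T]: ω = 8948.8189×45/43 = 9365.0431 rpm, dir flips to −; running = −9365.0431
Stage 6 [43T→54T]: ω = 9365.0431×43/54 = 7457.3491 rpm, dir flips to +; running = +7457.3491

+7457.3491 rpm (same as input, |ω| = 7457.3491 rpm)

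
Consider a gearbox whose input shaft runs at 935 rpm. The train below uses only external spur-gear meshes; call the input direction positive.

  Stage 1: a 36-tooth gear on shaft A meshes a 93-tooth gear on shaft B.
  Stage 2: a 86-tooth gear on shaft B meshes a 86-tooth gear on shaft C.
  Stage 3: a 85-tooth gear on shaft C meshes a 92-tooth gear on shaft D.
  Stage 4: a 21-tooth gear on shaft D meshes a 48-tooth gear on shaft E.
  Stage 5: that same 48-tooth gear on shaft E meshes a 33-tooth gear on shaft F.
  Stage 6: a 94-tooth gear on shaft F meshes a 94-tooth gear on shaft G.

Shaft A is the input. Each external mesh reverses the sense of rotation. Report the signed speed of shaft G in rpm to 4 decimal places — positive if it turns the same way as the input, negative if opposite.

Stage 1 [36T→93T]: ω = 935.0000×36/93 = 361.9355 rpm, dir flips to −; running = −361.9355
Stage 2 [86T→86T]: ω = 361.9355×86/86 = 361.9355 rpm, dir flips to +; running = +361.9355
Stage 3 [85T→92T]: ω = 361.9355×85/92 = 334.3969 rpm, dir flips to −; running = −334.3969
Stage 4 [21T→48T]: ω = 334.3969×21/48 = 146.2987 rpm, dir flips to +; running = +146.2987
Stage 5 [48T→33T]: ω = 146.2987×48/33 = 212.7980 rpm, dir flips to −; running = −212.7980
Stage 6 [94T→94T]: ω = 212.7980×94/94 = 212.7980 rpm, dir flips to +; running = +212.7980

+212.7980 rpm (same as input, |ω| = 212.7980 rpm)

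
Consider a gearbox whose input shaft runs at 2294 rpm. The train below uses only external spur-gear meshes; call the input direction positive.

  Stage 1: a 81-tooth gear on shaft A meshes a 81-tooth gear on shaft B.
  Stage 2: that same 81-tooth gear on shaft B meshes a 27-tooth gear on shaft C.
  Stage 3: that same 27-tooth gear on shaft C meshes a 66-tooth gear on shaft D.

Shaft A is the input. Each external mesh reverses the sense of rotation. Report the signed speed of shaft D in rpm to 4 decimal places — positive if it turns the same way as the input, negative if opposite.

-2815.3636 rpm (opposite to input, |ω| = 2815.3636 rpm)

Stage 1 [81T→81T]: ω = 2294.0000×81/81 = 2294.0000 rpm, dir flips to −; running = −2294.0000
Stage 2 [81T→27T]: ω = 2294.0000×81/27 = 6882.0000 rpm, dir flips to +; running = +6882.0000
Stage 3 [27T→66T]: ω = 6882.0000×27/66 = 2815.3636 rpm, dir flips to −; running = −2815.3636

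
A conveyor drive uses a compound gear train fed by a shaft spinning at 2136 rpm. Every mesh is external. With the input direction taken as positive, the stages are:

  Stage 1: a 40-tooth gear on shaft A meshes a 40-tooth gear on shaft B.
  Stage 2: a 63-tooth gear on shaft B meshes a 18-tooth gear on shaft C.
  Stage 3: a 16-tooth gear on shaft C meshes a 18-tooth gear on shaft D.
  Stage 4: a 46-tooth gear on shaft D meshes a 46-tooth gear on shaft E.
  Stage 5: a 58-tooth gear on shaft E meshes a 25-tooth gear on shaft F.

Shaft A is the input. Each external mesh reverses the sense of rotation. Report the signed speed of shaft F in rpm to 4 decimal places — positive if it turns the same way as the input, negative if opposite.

-15417.1733 rpm (opposite to input, |ω| = 15417.1733 rpm)

Stage 1 [40T→40T]: ω = 2136.0000×40/40 = 2136.0000 rpm, dir flips to −; running = −2136.0000
Stage 2 [63T→18T]: ω = 2136.0000×63/18 = 7476.0000 rpm, dir flips to +; running = +7476.0000
Stage 3 [16T→18T]: ω = 7476.0000×16/18 = 6645.3333 rpm, dir flips to −; running = −6645.3333
Stage 4 [46T→46T]: ω = 6645.3333×46/46 = 6645.3333 rpm, dir flips to +; running = +6645.3333
Stage 5 [58T→25T]: ω = 6645.3333×58/25 = 15417.1733 rpm, dir flips to −; running = −15417.1733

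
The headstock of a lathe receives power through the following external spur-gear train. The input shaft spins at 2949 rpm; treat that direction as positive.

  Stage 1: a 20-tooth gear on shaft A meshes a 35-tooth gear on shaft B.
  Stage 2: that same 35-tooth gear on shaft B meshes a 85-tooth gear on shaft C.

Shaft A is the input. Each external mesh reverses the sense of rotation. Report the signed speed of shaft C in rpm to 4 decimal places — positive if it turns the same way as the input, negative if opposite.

+693.8824 rpm (same as input, |ω| = 693.8824 rpm)

Stage 1 [20T→35T]: ω = 2949.0000×20/35 = 1685.1429 rpm, dir flips to −; running = −1685.1429
Stage 2 [35T→85T]: ω = 1685.1429×35/85 = 693.8824 rpm, dir flips to +; running = +693.8824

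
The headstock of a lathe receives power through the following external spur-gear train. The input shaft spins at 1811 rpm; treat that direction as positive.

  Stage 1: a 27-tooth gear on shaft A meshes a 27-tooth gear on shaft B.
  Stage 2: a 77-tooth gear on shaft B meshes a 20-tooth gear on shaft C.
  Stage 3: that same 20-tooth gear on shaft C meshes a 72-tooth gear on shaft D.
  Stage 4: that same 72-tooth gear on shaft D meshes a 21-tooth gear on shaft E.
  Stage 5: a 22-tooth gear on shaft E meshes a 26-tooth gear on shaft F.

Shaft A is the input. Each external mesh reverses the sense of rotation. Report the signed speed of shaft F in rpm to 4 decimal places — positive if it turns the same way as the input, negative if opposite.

-5618.7436 rpm (opposite to input, |ω| = 5618.7436 rpm)

Stage 1 [27T→27T]: ω = 1811.0000×27/27 = 1811.0000 rpm, dir flips to −; running = −1811.0000
Stage 2 [77T→20T]: ω = 1811.0000×77/20 = 6972.3500 rpm, dir flips to +; running = +6972.3500
Stage 3 [20T→72T]: ω = 6972.3500×20/72 = 1936.7639 rpm, dir flips to −; running = −1936.7639
Stage 4 [72T→21T]: ω = 1936.7639×72/21 = 6640.3333 rpm, dir flips to +; running = +6640.3333
Stage 5 [22T→26T]: ω = 6640.3333×22/26 = 5618.7436 rpm, dir flips to −; running = −5618.7436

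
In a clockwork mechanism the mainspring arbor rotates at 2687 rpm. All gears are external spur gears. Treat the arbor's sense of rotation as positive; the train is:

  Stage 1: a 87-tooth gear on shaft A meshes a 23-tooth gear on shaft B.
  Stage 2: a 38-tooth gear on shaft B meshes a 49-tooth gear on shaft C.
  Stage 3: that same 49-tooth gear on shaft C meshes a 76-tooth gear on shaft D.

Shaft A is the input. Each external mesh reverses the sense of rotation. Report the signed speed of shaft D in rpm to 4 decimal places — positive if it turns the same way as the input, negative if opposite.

Stage 1 [87T→23T]: ω = 2687.0000×87/23 = 10163.8696 rpm, dir flips to −; running = −10163.8696
Stage 2 [38T→49T]: ω = 10163.8696×38/49 = 7882.1846 rpm, dir flips to +; running = +7882.1846
Stage 3 [49T→76T]: ω = 7882.1846×49/76 = 5081.9348 rpm, dir flips to −; running = −5081.9348

-5081.9348 rpm (opposite to input, |ω| = 5081.9348 rpm)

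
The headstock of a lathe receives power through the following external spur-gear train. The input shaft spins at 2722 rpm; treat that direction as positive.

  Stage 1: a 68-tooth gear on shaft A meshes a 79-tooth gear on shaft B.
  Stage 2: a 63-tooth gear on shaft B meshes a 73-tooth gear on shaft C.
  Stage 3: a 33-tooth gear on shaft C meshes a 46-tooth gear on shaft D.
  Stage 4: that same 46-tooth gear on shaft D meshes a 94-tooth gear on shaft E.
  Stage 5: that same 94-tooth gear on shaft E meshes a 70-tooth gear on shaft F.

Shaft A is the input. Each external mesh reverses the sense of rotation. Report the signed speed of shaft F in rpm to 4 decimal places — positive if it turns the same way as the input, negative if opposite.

Stage 1 [68T→79T]: ω = 2722.0000×68/79 = 2342.9873 rpm, dir flips to −; running = −2342.9873
Stage 2 [63T→73T]: ω = 2342.9873×63/73 = 2022.0302 rpm, dir flips to +; running = +2022.0302
Stage 3 [33T→46T]: ω = 2022.0302×33/46 = 1450.5869 rpm, dir flips to −; running = −1450.5869
Stage 4 [46T→94T]: ω = 1450.5869×46/94 = 709.8617 rpm, dir flips to +; running = +709.8617
Stage 5 [94T→70T]: ω = 709.8617×94/70 = 953.2428 rpm, dir flips to −; running = −953.2428

-953.2428 rpm (opposite to input, |ω| = 953.2428 rpm)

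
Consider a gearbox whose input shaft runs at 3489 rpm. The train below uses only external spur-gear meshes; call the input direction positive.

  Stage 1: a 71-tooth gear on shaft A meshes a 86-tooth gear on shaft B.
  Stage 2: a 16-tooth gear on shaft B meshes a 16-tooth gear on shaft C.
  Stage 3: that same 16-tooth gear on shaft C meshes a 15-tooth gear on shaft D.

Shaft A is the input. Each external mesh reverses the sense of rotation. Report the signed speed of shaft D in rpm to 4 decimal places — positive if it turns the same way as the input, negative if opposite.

-3072.4837 rpm (opposite to input, |ω| = 3072.4837 rpm)

Stage 1 [71T→86T]: ω = 3489.0000×71/86 = 2880.4535 rpm, dir flips to −; running = −2880.4535
Stage 2 [16T→16T]: ω = 2880.4535×16/16 = 2880.4535 rpm, dir flips to +; running = +2880.4535
Stage 3 [16T→15T]: ω = 2880.4535×16/15 = 3072.4837 rpm, dir flips to −; running = −3072.4837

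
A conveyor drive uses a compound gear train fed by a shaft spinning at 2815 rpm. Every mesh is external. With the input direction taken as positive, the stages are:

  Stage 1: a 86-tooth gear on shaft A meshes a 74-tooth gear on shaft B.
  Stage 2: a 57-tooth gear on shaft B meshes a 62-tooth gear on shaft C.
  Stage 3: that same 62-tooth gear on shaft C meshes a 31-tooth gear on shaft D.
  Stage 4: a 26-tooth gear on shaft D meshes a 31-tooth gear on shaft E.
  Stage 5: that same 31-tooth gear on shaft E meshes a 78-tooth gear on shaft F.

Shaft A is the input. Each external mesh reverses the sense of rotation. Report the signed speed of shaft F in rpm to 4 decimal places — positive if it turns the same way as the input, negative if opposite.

Stage 1 [86T→74T]: ω = 2815.0000×86/74 = 3271.4865 rpm, dir flips to −; running = −3271.4865
Stage 2 [57T→62T]: ω = 3271.4865×57/62 = 3007.6569 rpm, dir flips to +; running = +3007.6569
Stage 3 [62T→31T]: ω = 3007.6569×62/31 = 6015.3139 rpm, dir flips to −; running = −6015.3139
Stage 4 [26T→31T]: ω = 6015.3139×26/31 = 5045.1019 rpm, dir flips to +; running = +5045.1019
Stage 5 [31T→78T]: ω = 5045.1019×31/78 = 2005.1046 rpm, dir flips to −; running = −2005.1046

-2005.1046 rpm (opposite to input, |ω| = 2005.1046 rpm)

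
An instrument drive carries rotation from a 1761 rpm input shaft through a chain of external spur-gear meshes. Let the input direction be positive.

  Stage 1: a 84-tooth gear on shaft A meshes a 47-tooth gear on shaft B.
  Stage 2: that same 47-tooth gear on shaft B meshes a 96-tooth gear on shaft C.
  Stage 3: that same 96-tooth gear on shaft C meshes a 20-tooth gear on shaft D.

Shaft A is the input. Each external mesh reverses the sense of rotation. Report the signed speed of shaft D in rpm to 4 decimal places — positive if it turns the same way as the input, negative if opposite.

Stage 1 [84T→47T]: ω = 1761.0000×84/47 = 3147.3191 rpm, dir flips to −; running = −3147.3191
Stage 2 [47T→96T]: ω = 3147.3191×47/96 = 1540.8750 rpm, dir flips to +; running = +1540.8750
Stage 3 [96T→20T]: ω = 1540.8750×96/20 = 7396.2000 rpm, dir flips to −; running = −7396.2000

-7396.2000 rpm (opposite to input, |ω| = 7396.2000 rpm)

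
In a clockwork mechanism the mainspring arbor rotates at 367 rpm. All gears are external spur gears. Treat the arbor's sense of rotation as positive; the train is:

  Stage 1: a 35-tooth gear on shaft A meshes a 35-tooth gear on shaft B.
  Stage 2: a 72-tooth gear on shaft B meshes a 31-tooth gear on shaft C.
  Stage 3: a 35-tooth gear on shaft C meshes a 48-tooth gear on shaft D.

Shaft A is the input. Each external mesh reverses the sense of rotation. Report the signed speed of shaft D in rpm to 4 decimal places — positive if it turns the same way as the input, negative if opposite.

-621.5323 rpm (opposite to input, |ω| = 621.5323 rpm)

Stage 1 [35T→35T]: ω = 367.0000×35/35 = 367.0000 rpm, dir flips to −; running = −367.0000
Stage 2 [72T→31T]: ω = 367.0000×72/31 = 852.3871 rpm, dir flips to +; running = +852.3871
Stage 3 [35T→48T]: ω = 852.3871×35/48 = 621.5323 rpm, dir flips to −; running = −621.5323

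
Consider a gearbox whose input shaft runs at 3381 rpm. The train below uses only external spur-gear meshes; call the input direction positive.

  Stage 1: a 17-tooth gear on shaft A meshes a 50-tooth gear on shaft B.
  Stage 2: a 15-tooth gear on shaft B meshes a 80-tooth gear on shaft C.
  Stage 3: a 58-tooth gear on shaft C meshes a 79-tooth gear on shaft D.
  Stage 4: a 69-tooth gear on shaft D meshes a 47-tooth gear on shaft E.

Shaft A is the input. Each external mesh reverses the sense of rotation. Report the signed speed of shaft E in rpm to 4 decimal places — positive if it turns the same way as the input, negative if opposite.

Stage 1 [17T→50T]: ω = 3381.0000×17/50 = 1149.5400 rpm, dir flips to −; running = −1149.5400
Stage 2 [15T→80T]: ω = 1149.5400×15/80 = 215.5387 rpm, dir flips to +; running = +215.5387
Stage 3 [58T→79T]: ω = 215.5387×58/79 = 158.2436 rpm, dir flips to −; running = −158.2436
Stage 4 [69T→47T]: ω = 158.2436×69/47 = 232.3151 rpm, dir flips to +; running = +232.3151

+232.3151 rpm (same as input, |ω| = 232.3151 rpm)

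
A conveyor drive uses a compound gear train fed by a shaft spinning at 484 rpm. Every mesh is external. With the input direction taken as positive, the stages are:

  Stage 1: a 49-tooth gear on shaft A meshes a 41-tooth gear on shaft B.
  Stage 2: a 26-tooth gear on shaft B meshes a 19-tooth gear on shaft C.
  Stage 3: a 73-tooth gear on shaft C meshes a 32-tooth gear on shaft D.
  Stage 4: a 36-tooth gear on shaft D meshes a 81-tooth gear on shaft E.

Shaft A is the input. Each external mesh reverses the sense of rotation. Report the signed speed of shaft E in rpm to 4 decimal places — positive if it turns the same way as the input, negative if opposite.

Stage 1 [49T→41T]: ω = 484.0000×49/41 = 578.4390 rpm, dir flips to −; running = −578.4390
Stage 2 [26T→19T]: ω = 578.4390×26/19 = 791.5481 rpm, dir flips to +; running = +791.5481
Stage 3 [73T→32T]: ω = 791.5481×73/32 = 1805.7192 rpm, dir flips to −; running = −1805.7192
Stage 4 [36T→81T]: ω = 1805.7192×36/81 = 802.5419 rpm, dir flips to +; running = +802.5419

+802.5419 rpm (same as input, |ω| = 802.5419 rpm)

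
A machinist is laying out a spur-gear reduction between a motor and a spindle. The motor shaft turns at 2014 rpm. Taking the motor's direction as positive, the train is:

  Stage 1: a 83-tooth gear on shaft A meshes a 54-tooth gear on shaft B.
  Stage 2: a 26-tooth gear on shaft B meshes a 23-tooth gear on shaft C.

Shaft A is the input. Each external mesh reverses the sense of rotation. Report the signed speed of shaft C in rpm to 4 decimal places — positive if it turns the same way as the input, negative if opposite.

+3499.3655 rpm (same as input, |ω| = 3499.3655 rpm)

Stage 1 [83T→54T]: ω = 2014.0000×83/54 = 3095.5926 rpm, dir flips to −; running = −3095.5926
Stage 2 [26T→23T]: ω = 3095.5926×26/23 = 3499.3655 rpm, dir flips to +; running = +3499.3655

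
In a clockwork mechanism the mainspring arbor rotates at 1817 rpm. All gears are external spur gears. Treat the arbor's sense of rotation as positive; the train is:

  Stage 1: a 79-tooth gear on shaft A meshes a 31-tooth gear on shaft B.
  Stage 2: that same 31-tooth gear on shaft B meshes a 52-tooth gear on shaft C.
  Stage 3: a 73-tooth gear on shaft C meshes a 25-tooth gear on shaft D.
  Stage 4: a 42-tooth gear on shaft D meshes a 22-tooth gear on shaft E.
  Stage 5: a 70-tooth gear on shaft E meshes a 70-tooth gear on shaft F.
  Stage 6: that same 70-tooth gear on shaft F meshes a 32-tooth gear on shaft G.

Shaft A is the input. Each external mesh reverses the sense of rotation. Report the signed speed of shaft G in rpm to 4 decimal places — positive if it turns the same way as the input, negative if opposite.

+33661.7118 rpm (same as input, |ω| = 33661.7118 rpm)

Stage 1 [79T→31T]: ω = 1817.0000×79/31 = 4630.4194 rpm, dir flips to −; running = −4630.4194
Stage 2 [31T→52T]: ω = 4630.4194×31/52 = 2760.4423 rpm, dir flips to +; running = +2760.4423
Stage 3 [73T→25T]: ω = 2760.4423×73/25 = 8060.4915 rpm, dir flips to −; running = −8060.4915
Stage 4 [42T→22T]: ω = 8060.4915×42/22 = 15388.2111 rpm, dir flips to +; running = +15388.2111
Stage 5 [70T→70T]: ω = 15388.2111×70/70 = 15388.2111 rpm, dir flips to −; running = −15388.2111
Stage 6 [70T→32T]: ω = 15388.2111×70/32 = 33661.7118 rpm, dir flips to +; running = +33661.7118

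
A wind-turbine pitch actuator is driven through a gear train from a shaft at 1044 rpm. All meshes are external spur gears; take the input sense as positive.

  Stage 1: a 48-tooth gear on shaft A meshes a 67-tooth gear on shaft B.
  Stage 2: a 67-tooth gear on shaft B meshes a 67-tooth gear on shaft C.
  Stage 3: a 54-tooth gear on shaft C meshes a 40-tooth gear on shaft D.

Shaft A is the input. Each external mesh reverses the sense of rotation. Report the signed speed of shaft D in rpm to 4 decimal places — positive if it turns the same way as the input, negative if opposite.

Stage 1 [48T→67T]: ω = 1044.0000×48/67 = 747.9403 rpm, dir flips to −; running = −747.9403
Stage 2 [67T→67T]: ω = 747.9403×67/67 = 747.9403 rpm, dir flips to +; running = +747.9403
Stage 3 [54T→40T]: ω = 747.9403×54/40 = 1009.7194 rpm, dir flips to −; running = −1009.7194

-1009.7194 rpm (opposite to input, |ω| = 1009.7194 rpm)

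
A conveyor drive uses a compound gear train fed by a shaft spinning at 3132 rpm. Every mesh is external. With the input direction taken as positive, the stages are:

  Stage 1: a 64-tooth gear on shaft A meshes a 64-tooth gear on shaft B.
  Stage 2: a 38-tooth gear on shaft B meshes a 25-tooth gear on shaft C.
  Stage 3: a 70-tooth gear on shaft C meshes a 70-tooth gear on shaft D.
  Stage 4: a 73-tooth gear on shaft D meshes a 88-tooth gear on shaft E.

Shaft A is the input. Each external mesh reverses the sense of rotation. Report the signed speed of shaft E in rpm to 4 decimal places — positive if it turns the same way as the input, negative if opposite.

Stage 1 [64T→64T]: ω = 3132.0000×64/64 = 3132.0000 rpm, dir flips to −; running = −3132.0000
Stage 2 [38T→25T]: ω = 3132.0000×38/25 = 4760.6400 rpm, dir flips to +; running = +4760.6400
Stage 3 [70T→70T]: ω = 4760.6400×70/70 = 4760.6400 rpm, dir flips to −; running = −4760.6400
Stage 4 [73T→88T]: ω = 4760.6400×73/88 = 3949.1673 rpm, dir flips to +; running = +3949.1673

+3949.1673 rpm (same as input, |ω| = 3949.1673 rpm)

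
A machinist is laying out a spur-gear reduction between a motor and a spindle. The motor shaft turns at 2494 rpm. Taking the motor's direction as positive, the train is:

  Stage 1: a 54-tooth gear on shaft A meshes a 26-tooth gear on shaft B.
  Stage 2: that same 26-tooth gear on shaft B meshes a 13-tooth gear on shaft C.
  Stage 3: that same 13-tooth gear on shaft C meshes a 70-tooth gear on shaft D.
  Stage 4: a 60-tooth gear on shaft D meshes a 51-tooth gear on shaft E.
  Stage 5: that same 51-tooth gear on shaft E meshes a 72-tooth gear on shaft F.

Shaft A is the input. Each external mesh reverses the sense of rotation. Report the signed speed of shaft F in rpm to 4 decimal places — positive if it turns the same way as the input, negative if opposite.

-1603.2857 rpm (opposite to input, |ω| = 1603.2857 rpm)

Stage 1 [54T→26T]: ω = 2494.0000×54/26 = 5179.8462 rpm, dir flips to −; running = −5179.8462
Stage 2 [26T→13T]: ω = 5179.8462×26/13 = 10359.6923 rpm, dir flips to +; running = +10359.6923
Stage 3 [13T→70T]: ω = 10359.6923×13/70 = 1923.9429 rpm, dir flips to −; running = −1923.9429
Stage 4 [60T→51T]: ω = 1923.9429×60/51 = 2263.4622 rpm, dir flips to +; running = +2263.4622
Stage 5 [51T→72T]: ω = 2263.4622×51/72 = 1603.2857 rpm, dir flips to −; running = −1603.2857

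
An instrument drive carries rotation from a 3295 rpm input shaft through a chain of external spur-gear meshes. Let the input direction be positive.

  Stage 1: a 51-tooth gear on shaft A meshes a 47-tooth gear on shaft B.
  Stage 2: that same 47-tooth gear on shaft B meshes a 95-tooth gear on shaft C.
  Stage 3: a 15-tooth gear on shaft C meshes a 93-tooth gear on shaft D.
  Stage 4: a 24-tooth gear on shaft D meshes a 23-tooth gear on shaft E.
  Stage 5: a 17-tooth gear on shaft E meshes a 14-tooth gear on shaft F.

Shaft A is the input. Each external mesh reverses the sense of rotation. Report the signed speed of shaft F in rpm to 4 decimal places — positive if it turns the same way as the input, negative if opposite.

Stage 1 [51T→47T]: ω = 3295.0000×51/47 = 3575.4255 rpm, dir flips to −; running = −3575.4255
Stage 2 [47T→95T]: ω = 3575.4255×47/95 = 1768.8947 rpm, dir flips to +; running = +1768.8947
Stage 3 [15T→93T]: ω = 1768.8947×15/93 = 285.3056 rpm, dir flips to −; running = −285.3056
Stage 4 [24T→23T]: ω = 285.3056×24/23 = 297.7102 rpm, dir flips to +; running = +297.7102
Stage 5 [17T→14T]: ω = 297.7102×17/14 = 361.5052 rpm, dir flips to −; running = −361.5052

-361.5052 rpm (opposite to input, |ω| = 361.5052 rpm)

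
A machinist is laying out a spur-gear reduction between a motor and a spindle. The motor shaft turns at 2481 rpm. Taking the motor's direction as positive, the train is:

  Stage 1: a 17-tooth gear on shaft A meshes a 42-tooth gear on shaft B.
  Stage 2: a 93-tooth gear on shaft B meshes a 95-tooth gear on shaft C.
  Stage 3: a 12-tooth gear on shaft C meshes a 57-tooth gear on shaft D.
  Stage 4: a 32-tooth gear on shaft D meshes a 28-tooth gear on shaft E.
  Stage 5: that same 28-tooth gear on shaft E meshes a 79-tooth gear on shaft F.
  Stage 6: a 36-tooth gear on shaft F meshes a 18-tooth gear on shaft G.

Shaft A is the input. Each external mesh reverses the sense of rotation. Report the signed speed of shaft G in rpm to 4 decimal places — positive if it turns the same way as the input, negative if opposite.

+167.6660 rpm (same as input, |ω| = 167.6660 rpm)

Stage 1 [17T→42T]: ω = 2481.0000×17/42 = 1004.2143 rpm, dir flips to −; running = −1004.2143
Stage 2 [93T→95T]: ω = 1004.2143×93/95 = 983.0729 rpm, dir flips to +; running = +983.0729
Stage 3 [12T→57T]: ω = 983.0729×12/57 = 206.9627 rpm, dir flips to −; running = −206.9627
Stage 4 [32T→28T]: ω = 206.9627×32/28 = 236.5288 rpm, dir flips to +; running = +236.5288
Stage 5 [28T→79T]: ω = 236.5288×28/79 = 83.8330 rpm, dir flips to −; running = −83.8330
Stage 6 [36T→18T]: ω = 83.8330×36/18 = 167.6660 rpm, dir flips to +; running = +167.6660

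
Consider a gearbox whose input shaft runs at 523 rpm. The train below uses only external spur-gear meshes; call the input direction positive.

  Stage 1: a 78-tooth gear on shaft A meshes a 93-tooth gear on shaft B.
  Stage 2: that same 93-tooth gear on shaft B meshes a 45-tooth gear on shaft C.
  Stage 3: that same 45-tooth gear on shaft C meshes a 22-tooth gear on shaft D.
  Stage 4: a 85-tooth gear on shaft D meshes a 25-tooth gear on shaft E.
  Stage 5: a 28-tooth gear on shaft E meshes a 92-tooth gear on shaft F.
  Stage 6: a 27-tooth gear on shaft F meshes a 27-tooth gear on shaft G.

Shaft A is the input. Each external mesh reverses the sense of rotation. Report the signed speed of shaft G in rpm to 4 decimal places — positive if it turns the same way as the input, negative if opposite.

+1918.7692 rpm (same as input, |ω| = 1918.7692 rpm)

Stage 1 [78T→93T]: ω = 523.0000×78/93 = 438.6452 rpm, dir flips to −; running = −438.6452
Stage 2 [93T→45T]: ω = 438.6452×93/45 = 906.5333 rpm, dir flips to +; running = +906.5333
Stage 3 [45T→22T]: ω = 906.5333×45/22 = 1854.2727 rpm, dir flips to −; running = −1854.2727
Stage 4 [85T→25T]: ω = 1854.2727×85/25 = 6304.5273 rpm, dir flips to +; running = +6304.5273
Stage 5 [28T→92T]: ω = 6304.5273×28/92 = 1918.7692 rpm, dir flips to −; running = −1918.7692
Stage 6 [27T→27T]: ω = 1918.7692×27/27 = 1918.7692 rpm, dir flips to +; running = +1918.7692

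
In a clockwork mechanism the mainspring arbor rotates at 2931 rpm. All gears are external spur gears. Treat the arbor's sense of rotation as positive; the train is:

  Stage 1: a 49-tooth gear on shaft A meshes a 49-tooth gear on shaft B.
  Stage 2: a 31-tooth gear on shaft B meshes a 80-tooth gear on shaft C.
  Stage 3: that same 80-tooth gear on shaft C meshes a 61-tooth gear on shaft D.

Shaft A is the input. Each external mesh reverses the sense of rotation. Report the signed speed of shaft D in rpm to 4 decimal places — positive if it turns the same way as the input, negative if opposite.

-1489.5246 rpm (opposite to input, |ω| = 1489.5246 rpm)

Stage 1 [49T→49T]: ω = 2931.0000×49/49 = 2931.0000 rpm, dir flips to −; running = −2931.0000
Stage 2 [31T→80T]: ω = 2931.0000×31/80 = 1135.7625 rpm, dir flips to +; running = +1135.7625
Stage 3 [80T→61T]: ω = 1135.7625×80/61 = 1489.5246 rpm, dir flips to −; running = −1489.5246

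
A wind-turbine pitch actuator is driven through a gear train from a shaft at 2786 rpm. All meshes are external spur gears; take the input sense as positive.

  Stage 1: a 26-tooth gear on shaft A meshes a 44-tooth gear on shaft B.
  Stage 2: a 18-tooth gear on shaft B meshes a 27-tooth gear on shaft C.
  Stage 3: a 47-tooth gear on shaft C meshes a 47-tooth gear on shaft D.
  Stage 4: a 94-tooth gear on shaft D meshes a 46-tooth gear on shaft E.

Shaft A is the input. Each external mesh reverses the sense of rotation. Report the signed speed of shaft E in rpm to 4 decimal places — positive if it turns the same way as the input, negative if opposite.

+2242.7484 rpm (same as input, |ω| = 2242.7484 rpm)

Stage 1 [26T→44T]: ω = 2786.0000×26/44 = 1646.2727 rpm, dir flips to −; running = −1646.2727
Stage 2 [18T→27T]: ω = 1646.2727×18/27 = 1097.5152 rpm, dir flips to +; running = +1097.5152
Stage 3 [47T→47T]: ω = 1097.5152×47/47 = 1097.5152 rpm, dir flips to −; running = −1097.5152
Stage 4 [94T→46T]: ω = 1097.5152×94/46 = 2242.7484 rpm, dir flips to +; running = +2242.7484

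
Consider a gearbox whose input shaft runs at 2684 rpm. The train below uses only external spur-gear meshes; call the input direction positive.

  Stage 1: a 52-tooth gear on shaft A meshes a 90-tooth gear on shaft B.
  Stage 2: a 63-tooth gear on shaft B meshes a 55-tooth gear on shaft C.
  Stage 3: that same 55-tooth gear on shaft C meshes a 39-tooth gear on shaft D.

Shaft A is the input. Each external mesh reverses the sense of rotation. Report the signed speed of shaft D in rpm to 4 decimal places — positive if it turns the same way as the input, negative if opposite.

Stage 1 [52T→90T]: ω = 2684.0000×52/90 = 1550.7556 rpm, dir flips to −; running = −1550.7556
Stage 2 [63T→55T]: ω = 1550.7556×63/55 = 1776.3200 rpm, dir flips to +; running = +1776.3200
Stage 3 [55T→39T]: ω = 1776.3200×55/39 = 2505.0667 rpm, dir flips to −; running = −2505.0667

-2505.0667 rpm (opposite to input, |ω| = 2505.0667 rpm)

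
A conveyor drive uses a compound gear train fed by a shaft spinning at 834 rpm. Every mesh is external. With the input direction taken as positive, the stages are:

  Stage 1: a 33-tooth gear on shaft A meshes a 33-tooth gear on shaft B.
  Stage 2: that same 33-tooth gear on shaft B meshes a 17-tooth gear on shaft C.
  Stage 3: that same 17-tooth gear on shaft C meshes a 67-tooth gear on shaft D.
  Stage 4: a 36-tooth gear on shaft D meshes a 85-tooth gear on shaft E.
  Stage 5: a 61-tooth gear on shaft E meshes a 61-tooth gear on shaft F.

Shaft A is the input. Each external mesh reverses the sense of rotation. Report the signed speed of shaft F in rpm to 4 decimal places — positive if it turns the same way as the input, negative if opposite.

Stage 1 [33T→33T]: ω = 834.0000×33/33 = 834.0000 rpm, dir flips to −; running = −834.0000
Stage 2 [33T→17T]: ω = 834.0000×33/17 = 1618.9412 rpm, dir flips to +; running = +1618.9412
Stage 3 [17T→67T]: ω = 1618.9412×17/67 = 410.7761 rpm, dir flips to −; running = −410.7761
Stage 4 [36T→85T]: ω = 410.7761×36/85 = 173.9758 rpm, dir flips to +; running = +173.9758
Stage 5 [61T→61T]: ω = 173.9758×61/61 = 173.9758 rpm, dir flips to −; running = −173.9758

-173.9758 rpm (opposite to input, |ω| = 173.9758 rpm)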